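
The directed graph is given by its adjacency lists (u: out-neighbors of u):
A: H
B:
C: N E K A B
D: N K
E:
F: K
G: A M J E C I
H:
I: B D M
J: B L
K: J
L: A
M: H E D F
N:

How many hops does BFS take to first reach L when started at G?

Level 0: G
Level 1: A, C, E, I, J, M
Level 2: B, D, F, H, K, L, N
L first appears at level 2.

2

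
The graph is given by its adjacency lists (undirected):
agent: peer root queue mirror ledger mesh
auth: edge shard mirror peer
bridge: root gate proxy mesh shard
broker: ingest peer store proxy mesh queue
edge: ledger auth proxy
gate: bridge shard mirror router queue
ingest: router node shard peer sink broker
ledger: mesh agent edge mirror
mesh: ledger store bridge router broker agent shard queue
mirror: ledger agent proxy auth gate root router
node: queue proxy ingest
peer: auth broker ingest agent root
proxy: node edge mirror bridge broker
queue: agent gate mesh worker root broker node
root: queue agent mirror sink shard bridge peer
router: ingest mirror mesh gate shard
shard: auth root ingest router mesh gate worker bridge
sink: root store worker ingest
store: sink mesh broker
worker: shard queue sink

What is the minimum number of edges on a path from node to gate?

2

Level 0: node
Level 1: ingest, proxy, queue
Level 2: agent, bridge, broker, edge, gate, mesh, mirror, peer, root, router, shard, sink, worker
Level 3: auth, ledger, store
gate first appears at level 2.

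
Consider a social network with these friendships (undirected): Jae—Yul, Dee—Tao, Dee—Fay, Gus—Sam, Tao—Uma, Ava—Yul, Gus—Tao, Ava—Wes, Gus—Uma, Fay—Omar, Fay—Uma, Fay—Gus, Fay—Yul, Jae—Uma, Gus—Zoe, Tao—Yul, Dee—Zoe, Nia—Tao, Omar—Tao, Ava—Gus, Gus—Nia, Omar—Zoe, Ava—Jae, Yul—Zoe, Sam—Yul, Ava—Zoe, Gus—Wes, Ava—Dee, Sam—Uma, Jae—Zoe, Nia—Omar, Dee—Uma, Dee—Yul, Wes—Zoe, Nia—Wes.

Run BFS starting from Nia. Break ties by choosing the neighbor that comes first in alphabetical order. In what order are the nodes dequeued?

Visit Nia; enqueue Gus, Omar, Tao, Wes → queue [Gus, Omar, Tao, Wes]
Visit Gus; enqueue Ava, Fay, Sam, Uma, Zoe → queue [Omar, Tao, Wes, Ava, Fay, Sam, Uma, Zoe]
Visit Omar → queue [Tao, Wes, Ava, Fay, Sam, Uma, Zoe]
Visit Tao; enqueue Dee, Yul → queue [Wes, Ava, Fay, Sam, Uma, Zoe, Dee, Yul]
Visit Wes → queue [Ava, Fay, Sam, Uma, Zoe, Dee, Yul]
Visit Ava; enqueue Jae → queue [Fay, Sam, Uma, Zoe, Dee, Yul, Jae]
Visit Fay → queue [Sam, Uma, Zoe, Dee, Yul, Jae]
Visit Sam → queue [Uma, Zoe, Dee, Yul, Jae]
Visit Uma → queue [Zoe, Dee, Yul, Jae]
Visit Zoe → queue [Dee, Yul, Jae]
Visit Dee → queue [Yul, Jae]
Visit Yul → queue [Jae]
Visit Jae → queue []

Nia, Gus, Omar, Tao, Wes, Ava, Fay, Sam, Uma, Zoe, Dee, Yul, Jae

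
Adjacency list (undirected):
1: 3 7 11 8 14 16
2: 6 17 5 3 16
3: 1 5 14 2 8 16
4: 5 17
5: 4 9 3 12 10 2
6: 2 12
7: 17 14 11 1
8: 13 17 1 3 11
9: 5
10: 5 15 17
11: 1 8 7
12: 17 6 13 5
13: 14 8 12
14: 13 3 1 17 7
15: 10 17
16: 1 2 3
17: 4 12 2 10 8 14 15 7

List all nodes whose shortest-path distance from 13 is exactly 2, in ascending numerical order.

Level 0: 13
Level 1: 8, 12, 14
Level 2: 1, 3, 5, 6, 7, 11, 17
Level 3: 2, 4, 9, 10, 15, 16

1, 3, 5, 6, 7, 11, 17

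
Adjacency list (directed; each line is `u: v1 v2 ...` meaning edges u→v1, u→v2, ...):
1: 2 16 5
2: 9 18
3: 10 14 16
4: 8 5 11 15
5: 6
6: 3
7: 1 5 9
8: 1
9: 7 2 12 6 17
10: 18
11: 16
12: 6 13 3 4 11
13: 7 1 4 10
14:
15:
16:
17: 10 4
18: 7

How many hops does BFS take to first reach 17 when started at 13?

3

Level 0: 13
Level 1: 1, 4, 7, 10
Level 2: 2, 5, 8, 9, 11, 15, 16, 18
Level 3: 6, 12, 17
Level 4: 3
Level 5: 14
17 first appears at level 3.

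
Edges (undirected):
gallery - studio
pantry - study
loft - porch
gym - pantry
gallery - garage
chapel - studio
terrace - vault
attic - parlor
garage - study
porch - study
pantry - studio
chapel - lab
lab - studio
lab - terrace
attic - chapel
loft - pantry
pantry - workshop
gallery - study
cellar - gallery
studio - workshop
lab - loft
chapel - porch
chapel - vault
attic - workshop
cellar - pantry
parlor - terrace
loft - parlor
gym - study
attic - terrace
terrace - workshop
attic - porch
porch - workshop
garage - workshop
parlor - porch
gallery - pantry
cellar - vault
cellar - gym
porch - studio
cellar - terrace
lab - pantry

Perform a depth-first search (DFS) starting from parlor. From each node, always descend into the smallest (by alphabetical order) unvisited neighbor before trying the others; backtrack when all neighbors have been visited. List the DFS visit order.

Visit parlor
parlor → attic
attic → chapel
chapel → lab
lab → loft
loft → pantry
pantry → cellar
cellar → gallery
gallery → garage
garage → study
study → gym
study → porch
porch → studio
studio → workshop
workshop → terrace
terrace → vault

parlor, attic, chapel, lab, loft, pantry, cellar, gallery, garage, study, gym, porch, studio, workshop, terrace, vault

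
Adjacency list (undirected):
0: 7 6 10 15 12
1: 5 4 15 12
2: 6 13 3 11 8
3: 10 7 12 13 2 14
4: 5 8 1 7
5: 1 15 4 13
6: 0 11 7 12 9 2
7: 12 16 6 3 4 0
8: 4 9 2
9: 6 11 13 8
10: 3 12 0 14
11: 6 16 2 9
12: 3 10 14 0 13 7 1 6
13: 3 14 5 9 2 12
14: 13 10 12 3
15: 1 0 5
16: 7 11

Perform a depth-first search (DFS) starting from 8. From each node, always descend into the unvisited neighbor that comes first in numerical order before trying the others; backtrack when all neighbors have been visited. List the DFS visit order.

Visit 8
8 → 2
2 → 3
3 → 7
7 → 0
0 → 6
6 → 9
9 → 11
11 → 16
9 → 13
13 → 5
5 → 1
1 → 4
1 → 12
12 → 10
10 → 14
1 → 15

8, 2, 3, 7, 0, 6, 9, 11, 16, 13, 5, 1, 4, 12, 10, 14, 15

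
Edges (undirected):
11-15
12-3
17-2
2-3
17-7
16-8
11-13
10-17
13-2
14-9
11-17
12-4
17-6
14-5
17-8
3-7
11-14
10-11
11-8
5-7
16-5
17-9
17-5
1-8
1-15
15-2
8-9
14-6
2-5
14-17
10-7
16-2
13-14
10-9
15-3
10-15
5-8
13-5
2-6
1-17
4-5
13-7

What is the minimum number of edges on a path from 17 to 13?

2

Level 0: 17
Level 1: 1, 2, 5, 6, 7, 8, 9, 10, 11, 14
Level 2: 3, 4, 13, 15, 16
Level 3: 12
13 first appears at level 2.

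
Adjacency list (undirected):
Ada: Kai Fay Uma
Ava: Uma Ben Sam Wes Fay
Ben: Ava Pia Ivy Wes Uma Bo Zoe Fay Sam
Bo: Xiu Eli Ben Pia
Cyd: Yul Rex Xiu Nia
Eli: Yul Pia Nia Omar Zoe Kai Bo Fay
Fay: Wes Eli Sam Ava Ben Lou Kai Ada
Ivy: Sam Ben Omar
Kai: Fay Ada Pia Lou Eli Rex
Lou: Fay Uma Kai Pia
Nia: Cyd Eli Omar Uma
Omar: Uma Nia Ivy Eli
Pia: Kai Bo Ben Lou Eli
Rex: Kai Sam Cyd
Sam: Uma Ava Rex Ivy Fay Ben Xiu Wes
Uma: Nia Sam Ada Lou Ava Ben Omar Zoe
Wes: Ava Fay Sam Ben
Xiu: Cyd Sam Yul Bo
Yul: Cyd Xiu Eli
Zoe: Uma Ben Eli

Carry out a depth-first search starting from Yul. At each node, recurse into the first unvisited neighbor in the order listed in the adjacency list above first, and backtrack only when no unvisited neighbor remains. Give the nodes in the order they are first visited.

Yul, Cyd, Rex, Kai, Fay, Wes, Ava, Uma, Nia, Eli, Pia, Bo, Xiu, Sam, Ivy, Ben, Zoe, Omar, Lou, Ada

Visit Yul
Yul → Cyd
Cyd → Rex
Rex → Kai
Kai → Fay
Fay → Wes
Wes → Ava
Ava → Uma
Uma → Nia
Nia → Eli
Eli → Pia
Pia → Bo
Bo → Xiu
Xiu → Sam
Sam → Ivy
Ivy → Ben
Ben → Zoe
Ivy → Omar
Pia → Lou
Uma → Ada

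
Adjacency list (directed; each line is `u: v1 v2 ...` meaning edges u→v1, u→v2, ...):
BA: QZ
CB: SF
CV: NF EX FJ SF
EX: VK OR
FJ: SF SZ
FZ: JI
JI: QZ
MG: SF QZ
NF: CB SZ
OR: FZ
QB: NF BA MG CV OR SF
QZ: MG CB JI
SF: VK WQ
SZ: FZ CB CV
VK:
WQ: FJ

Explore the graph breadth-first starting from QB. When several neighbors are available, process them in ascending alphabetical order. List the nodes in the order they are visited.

QB -> BA -> CV -> MG -> NF -> OR -> SF -> QZ -> EX -> FJ -> CB -> SZ -> FZ -> VK -> WQ -> JI

Visit QB; enqueue BA, CV, MG, NF, OR, SF → queue [BA, CV, MG, NF, OR, SF]
Visit BA; enqueue QZ → queue [CV, MG, NF, OR, SF, QZ]
Visit CV; enqueue EX, FJ → queue [MG, NF, OR, SF, QZ, EX, FJ]
Visit MG → queue [NF, OR, SF, QZ, EX, FJ]
Visit NF; enqueue CB, SZ → queue [OR, SF, QZ, EX, FJ, CB, SZ]
Visit OR; enqueue FZ → queue [SF, QZ, EX, FJ, CB, SZ, FZ]
Visit SF; enqueue VK, WQ → queue [QZ, EX, FJ, CB, SZ, FZ, VK, WQ]
Visit QZ; enqueue JI → queue [EX, FJ, CB, SZ, FZ, VK, WQ, JI]
Visit EX → queue [FJ, CB, SZ, FZ, VK, WQ, JI]
Visit FJ → queue [CB, SZ, FZ, VK, WQ, JI]
Visit CB → queue [SZ, FZ, VK, WQ, JI]
Visit SZ → queue [FZ, VK, WQ, JI]
Visit FZ → queue [VK, WQ, JI]
Visit VK → queue [WQ, JI]
Visit WQ → queue [JI]
Visit JI → queue []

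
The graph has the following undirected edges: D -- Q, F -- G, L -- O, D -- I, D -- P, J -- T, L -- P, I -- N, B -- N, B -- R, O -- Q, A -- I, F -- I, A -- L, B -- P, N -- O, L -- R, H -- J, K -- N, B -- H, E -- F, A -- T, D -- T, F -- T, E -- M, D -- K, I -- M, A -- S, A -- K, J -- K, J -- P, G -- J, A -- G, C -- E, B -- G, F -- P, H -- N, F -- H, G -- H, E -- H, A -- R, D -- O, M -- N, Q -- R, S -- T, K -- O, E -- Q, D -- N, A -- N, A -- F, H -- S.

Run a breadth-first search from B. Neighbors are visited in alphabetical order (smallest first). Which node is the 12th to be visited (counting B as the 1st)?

D

Visit B; enqueue G, H, N, P, R → queue [G, H, N, P, R]
Visit G; enqueue A, F, J → queue [H, N, P, R, A, F, J]
Visit H; enqueue E, S → queue [N, P, R, A, F, J, E, S]
Visit N; enqueue D, I, K, M, O → queue [P, R, A, F, J, E, S, D, I, K, M, O]
Visit P; enqueue L → queue [R, A, F, J, E, S, D, I, K, M, O, L]
Visit R; enqueue Q → queue [A, F, J, E, S, D, I, K, M, O, L, Q]
Visit A; enqueue T → queue [F, J, E, S, D, I, K, M, O, L, Q, T]
Visit F → queue [J, E, S, D, I, K, M, O, L, Q, T]
Visit J → queue [E, S, D, I, K, M, O, L, Q, T]
Visit E; enqueue C → queue [S, D, I, K, M, O, L, Q, T, C]
Visit S → queue [D, I, K, M, O, L, Q, T, C]
Visit D → queue [I, K, M, O, L, Q, T, C]
Visit I → queue [K, M, O, L, Q, T, C]
Visit K → queue [M, O, L, Q, T, C]
Visit M → queue [O, L, Q, T, C]
Visit O → queue [L, Q, T, C]
Visit L → queue [Q, T, C]
Visit Q → queue [T, C]
Visit T → queue [C]
Visit C → queue []

Visit order: B, G, H, N, P, R, A, F, J, E, S, D, I, K, M, O, L, Q, T, C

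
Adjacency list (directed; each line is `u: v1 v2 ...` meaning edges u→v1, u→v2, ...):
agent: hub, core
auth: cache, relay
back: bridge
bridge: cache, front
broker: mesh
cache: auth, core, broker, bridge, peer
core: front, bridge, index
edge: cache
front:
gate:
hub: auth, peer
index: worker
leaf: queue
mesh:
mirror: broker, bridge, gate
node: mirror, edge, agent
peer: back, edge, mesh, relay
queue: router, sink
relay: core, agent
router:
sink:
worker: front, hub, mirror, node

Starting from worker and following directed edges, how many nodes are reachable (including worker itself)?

18

BFS from worker visits: worker, front, hub, mirror, node, auth, peer, broker, bridge, gate, edge, agent, cache, relay, back, mesh, core, index
Reachable nodes: 18 of 22 total.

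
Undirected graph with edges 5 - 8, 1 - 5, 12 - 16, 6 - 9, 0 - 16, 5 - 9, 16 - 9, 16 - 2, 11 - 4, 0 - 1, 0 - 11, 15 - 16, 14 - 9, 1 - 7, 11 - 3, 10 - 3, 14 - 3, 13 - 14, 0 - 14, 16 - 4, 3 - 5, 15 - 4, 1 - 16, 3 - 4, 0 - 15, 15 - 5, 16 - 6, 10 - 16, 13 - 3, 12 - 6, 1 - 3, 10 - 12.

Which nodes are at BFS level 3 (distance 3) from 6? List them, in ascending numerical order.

3, 7, 8, 11, 13

Level 0: 6
Level 1: 9, 12, 16
Level 2: 0, 1, 2, 4, 5, 10, 14, 15
Level 3: 3, 7, 8, 11, 13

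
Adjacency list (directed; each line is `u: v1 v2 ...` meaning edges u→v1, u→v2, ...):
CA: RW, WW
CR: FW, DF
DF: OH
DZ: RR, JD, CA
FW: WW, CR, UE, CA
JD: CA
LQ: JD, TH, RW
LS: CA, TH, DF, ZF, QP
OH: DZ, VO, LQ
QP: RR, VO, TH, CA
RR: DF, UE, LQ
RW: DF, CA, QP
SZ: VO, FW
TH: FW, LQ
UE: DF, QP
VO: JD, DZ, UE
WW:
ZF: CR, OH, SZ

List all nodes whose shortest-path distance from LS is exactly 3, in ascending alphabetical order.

DZ, JD, UE

Level 0: LS
Level 1: CA, DF, QP, TH, ZF
Level 2: CR, FW, LQ, OH, RR, RW, SZ, VO, WW
Level 3: DZ, JD, UE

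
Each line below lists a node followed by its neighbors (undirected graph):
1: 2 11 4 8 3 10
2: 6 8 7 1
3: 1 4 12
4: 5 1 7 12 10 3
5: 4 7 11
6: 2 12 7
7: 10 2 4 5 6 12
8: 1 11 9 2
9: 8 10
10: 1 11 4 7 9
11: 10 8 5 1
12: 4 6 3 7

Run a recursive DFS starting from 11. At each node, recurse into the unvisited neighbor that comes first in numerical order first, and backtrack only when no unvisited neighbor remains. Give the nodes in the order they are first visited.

11 → 1 → 2 → 6 → 7 → 4 → 3 → 12 → 5 → 10 → 9 → 8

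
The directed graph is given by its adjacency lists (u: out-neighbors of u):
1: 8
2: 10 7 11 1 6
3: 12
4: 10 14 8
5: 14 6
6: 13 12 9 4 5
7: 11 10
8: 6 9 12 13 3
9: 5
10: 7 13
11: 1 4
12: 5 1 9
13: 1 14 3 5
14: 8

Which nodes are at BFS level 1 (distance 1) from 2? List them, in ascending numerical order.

1, 6, 7, 10, 11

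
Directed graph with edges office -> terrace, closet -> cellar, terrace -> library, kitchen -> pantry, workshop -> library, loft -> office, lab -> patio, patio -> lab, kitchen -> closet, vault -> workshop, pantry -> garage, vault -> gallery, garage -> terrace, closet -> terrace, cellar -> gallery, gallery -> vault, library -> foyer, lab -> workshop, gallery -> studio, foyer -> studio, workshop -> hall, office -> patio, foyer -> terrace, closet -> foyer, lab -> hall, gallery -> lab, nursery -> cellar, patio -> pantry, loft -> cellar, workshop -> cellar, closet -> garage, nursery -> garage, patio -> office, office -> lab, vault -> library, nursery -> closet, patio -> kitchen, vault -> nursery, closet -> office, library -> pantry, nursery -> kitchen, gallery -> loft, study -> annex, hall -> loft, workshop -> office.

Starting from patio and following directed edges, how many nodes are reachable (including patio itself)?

18

BFS from patio visits: patio, kitchen, lab, office, pantry, closet, hall, workshop, terrace, garage, cellar, foyer, loft, library, gallery, studio, vault, nursery
Reachable nodes: 18 of 20 total.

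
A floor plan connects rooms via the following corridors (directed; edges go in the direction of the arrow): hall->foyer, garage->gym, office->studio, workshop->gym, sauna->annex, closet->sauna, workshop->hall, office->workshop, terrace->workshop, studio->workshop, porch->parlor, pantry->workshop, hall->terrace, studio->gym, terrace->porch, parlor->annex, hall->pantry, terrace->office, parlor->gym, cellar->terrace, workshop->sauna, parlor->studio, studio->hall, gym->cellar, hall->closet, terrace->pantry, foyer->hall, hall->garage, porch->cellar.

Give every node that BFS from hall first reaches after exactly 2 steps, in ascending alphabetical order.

gym, office, porch, sauna, workshop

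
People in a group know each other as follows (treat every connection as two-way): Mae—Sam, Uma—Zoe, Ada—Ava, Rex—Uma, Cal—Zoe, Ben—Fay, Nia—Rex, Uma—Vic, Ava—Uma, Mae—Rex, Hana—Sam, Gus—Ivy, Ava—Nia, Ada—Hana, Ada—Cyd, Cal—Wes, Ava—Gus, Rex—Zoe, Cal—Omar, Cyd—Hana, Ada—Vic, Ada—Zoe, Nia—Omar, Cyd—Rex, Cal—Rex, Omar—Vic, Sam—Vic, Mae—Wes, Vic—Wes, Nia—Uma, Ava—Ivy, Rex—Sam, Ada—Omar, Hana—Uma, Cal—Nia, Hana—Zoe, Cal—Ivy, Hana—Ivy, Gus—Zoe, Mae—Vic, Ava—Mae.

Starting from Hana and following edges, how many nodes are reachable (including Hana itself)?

BFS from Hana visits: Hana, Zoe, Uma, Sam, Ivy, Cyd, Ada, Rex, Gus, Cal, Vic, Nia, Ava, Mae, Omar, Wes
Reachable nodes: 16 of 18 total.

16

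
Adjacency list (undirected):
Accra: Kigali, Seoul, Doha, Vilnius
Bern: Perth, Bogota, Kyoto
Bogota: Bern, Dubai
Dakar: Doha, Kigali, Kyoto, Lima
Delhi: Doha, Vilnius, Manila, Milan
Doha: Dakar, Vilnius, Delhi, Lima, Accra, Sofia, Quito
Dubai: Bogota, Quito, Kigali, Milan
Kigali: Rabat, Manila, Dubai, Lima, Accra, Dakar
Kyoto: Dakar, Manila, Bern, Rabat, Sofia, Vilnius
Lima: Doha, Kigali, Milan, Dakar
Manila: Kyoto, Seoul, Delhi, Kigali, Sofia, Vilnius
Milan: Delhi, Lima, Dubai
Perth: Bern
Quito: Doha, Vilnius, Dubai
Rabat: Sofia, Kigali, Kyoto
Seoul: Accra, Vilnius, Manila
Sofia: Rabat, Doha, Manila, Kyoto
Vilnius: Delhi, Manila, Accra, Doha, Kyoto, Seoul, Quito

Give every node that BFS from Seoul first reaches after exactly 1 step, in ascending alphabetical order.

Level 0: Seoul
Level 1: Accra, Manila, Vilnius
Level 2: Delhi, Doha, Kigali, Kyoto, Quito, Sofia
Level 3: Bern, Dakar, Dubai, Lima, Milan, Rabat
Level 4: Bogota, Perth

Accra, Manila, Vilnius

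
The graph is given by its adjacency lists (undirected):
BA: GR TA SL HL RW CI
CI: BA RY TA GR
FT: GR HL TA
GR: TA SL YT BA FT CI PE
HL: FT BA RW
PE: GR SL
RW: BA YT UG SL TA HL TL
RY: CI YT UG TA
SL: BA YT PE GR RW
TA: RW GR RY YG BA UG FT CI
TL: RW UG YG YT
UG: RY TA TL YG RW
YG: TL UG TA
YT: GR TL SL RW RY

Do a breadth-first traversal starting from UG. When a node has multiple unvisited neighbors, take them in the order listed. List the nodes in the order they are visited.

UG RY TA TL YG RW CI YT GR BA FT SL HL PE

Visit UG; enqueue RY, TA, TL, YG, RW → queue [RY, TA, TL, YG, RW]
Visit RY; enqueue CI, YT → queue [TA, TL, YG, RW, CI, YT]
Visit TA; enqueue GR, BA, FT → queue [TL, YG, RW, CI, YT, GR, BA, FT]
Visit TL → queue [YG, RW, CI, YT, GR, BA, FT]
Visit YG → queue [RW, CI, YT, GR, BA, FT]
Visit RW; enqueue SL, HL → queue [CI, YT, GR, BA, FT, SL, HL]
Visit CI → queue [YT, GR, BA, FT, SL, HL]
Visit YT → queue [GR, BA, FT, SL, HL]
Visit GR; enqueue PE → queue [BA, FT, SL, HL, PE]
Visit BA → queue [FT, SL, HL, PE]
Visit FT → queue [SL, HL, PE]
Visit SL → queue [HL, PE]
Visit HL → queue [PE]
Visit PE → queue []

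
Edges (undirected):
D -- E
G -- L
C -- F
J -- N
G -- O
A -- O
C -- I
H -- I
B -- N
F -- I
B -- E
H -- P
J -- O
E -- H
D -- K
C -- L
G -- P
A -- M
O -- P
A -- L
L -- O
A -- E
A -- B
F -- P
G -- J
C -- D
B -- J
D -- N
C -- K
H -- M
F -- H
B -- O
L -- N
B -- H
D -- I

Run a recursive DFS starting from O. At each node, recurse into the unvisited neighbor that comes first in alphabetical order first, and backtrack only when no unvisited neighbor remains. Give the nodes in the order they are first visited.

O, A, B, E, D, C, F, H, I, M, P, G, J, N, L, K

Visit O
O → A
A → B
B → E
E → D
D → C
C → F
F → H
H → I
H → M
H → P
P → G
G → J
J → N
N → L
C → K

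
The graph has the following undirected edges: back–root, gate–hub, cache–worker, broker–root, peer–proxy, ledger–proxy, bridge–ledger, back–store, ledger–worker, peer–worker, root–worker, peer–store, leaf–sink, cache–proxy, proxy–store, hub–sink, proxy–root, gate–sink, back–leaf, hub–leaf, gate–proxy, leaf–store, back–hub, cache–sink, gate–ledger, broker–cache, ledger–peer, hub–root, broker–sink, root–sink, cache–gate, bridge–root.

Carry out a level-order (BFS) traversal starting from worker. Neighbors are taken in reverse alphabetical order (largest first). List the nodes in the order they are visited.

Visit worker; enqueue root, peer, ledger, cache → queue [root, peer, ledger, cache]
Visit root; enqueue sink, proxy, hub, broker, bridge, back → queue [peer, ledger, cache, sink, proxy, hub, broker, bridge, back]
Visit peer; enqueue store → queue [ledger, cache, sink, proxy, hub, broker, bridge, back, store]
Visit ledger; enqueue gate → queue [cache, sink, proxy, hub, broker, bridge, back, store, gate]
Visit cache → queue [sink, proxy, hub, broker, bridge, back, store, gate]
Visit sink; enqueue leaf → queue [proxy, hub, broker, bridge, back, store, gate, leaf]
Visit proxy → queue [hub, broker, bridge, back, store, gate, leaf]
Visit hub → queue [broker, bridge, back, store, gate, leaf]
Visit broker → queue [bridge, back, store, gate, leaf]
Visit bridge → queue [back, store, gate, leaf]
Visit back → queue [store, gate, leaf]
Visit store → queue [gate, leaf]
Visit gate → queue [leaf]
Visit leaf → queue []

worker root peer ledger cache sink proxy hub broker bridge back store gate leaf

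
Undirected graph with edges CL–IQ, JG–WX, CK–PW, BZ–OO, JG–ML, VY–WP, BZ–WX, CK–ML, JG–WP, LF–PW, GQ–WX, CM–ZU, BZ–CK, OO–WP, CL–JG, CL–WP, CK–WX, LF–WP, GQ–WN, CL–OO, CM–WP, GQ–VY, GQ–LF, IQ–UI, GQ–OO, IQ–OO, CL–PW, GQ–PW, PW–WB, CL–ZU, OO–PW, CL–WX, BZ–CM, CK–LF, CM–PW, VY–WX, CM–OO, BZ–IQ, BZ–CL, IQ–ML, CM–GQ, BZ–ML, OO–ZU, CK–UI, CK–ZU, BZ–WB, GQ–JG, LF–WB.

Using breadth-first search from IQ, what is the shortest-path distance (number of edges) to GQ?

2

Level 0: IQ
Level 1: BZ, CL, ML, OO, UI
Level 2: CK, CM, GQ, JG, PW, WB, WP, WX, ZU
Level 3: LF, VY, WN
GQ first appears at level 2.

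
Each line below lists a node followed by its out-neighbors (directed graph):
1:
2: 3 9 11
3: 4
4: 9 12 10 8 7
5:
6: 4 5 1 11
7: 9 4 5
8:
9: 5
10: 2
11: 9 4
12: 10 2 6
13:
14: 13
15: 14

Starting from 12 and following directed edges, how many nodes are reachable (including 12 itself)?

BFS from 12 visits: 12, 10, 6, 2, 11, 5, 4, 1, 9, 3, 8, 7
Reachable nodes: 12 of 15 total.

12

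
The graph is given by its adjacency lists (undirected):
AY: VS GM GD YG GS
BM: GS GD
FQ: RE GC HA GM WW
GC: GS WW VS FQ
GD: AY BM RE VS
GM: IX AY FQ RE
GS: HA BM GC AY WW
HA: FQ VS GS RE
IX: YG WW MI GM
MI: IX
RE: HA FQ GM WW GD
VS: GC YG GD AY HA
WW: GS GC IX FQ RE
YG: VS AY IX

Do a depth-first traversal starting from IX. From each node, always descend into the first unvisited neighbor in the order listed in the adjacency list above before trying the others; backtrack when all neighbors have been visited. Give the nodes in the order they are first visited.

Visit IX
IX → YG
YG → VS
VS → GC
GC → GS
GS → HA
HA → FQ
FQ → RE
RE → GM
GM → AY
AY → GD
GD → BM
RE → WW
IX → MI

IX YG VS GC GS HA FQ RE GM AY GD BM WW MI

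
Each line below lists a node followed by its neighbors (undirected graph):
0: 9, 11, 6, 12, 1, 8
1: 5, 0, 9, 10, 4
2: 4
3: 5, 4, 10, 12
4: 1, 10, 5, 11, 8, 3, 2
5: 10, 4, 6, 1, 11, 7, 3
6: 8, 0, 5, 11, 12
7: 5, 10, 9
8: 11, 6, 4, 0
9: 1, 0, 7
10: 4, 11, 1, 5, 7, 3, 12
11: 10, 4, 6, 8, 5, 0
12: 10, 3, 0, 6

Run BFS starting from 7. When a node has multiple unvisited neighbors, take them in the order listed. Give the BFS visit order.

7 → 5 → 10 → 9 → 4 → 6 → 1 → 11 → 3 → 12 → 0 → 8 → 2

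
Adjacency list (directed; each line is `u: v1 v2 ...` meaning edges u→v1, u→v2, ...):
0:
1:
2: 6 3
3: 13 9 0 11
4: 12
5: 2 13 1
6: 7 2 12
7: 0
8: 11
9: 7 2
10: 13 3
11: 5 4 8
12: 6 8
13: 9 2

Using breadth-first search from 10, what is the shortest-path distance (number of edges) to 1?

4

Level 0: 10
Level 1: 3, 13
Level 2: 0, 2, 9, 11
Level 3: 4, 5, 6, 7, 8
Level 4: 1, 12
1 first appears at level 4.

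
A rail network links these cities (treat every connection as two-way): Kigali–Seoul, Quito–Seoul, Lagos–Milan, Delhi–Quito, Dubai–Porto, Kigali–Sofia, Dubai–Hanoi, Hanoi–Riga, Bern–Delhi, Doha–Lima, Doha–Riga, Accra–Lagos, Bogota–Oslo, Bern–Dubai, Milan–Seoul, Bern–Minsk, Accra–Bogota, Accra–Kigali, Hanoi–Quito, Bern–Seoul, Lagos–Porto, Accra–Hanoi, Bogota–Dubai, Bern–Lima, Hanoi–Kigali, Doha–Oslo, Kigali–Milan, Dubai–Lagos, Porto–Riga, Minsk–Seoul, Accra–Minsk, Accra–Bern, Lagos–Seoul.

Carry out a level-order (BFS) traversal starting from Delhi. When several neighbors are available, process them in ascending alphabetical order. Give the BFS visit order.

Visit Delhi; enqueue Bern, Quito → queue [Bern, Quito]
Visit Bern; enqueue Accra, Dubai, Lima, Minsk, Seoul → queue [Quito, Accra, Dubai, Lima, Minsk, Seoul]
Visit Quito; enqueue Hanoi → queue [Accra, Dubai, Lima, Minsk, Seoul, Hanoi]
Visit Accra; enqueue Bogota, Kigali, Lagos → queue [Dubai, Lima, Minsk, Seoul, Hanoi, Bogota, Kigali, Lagos]
Visit Dubai; enqueue Porto → queue [Lima, Minsk, Seoul, Hanoi, Bogota, Kigali, Lagos, Porto]
Visit Lima; enqueue Doha → queue [Minsk, Seoul, Hanoi, Bogota, Kigali, Lagos, Porto, Doha]
Visit Minsk → queue [Seoul, Hanoi, Bogota, Kigali, Lagos, Porto, Doha]
Visit Seoul; enqueue Milan → queue [Hanoi, Bogota, Kigali, Lagos, Porto, Doha, Milan]
Visit Hanoi; enqueue Riga → queue [Bogota, Kigali, Lagos, Porto, Doha, Milan, Riga]
Visit Bogota; enqueue Oslo → queue [Kigali, Lagos, Porto, Doha, Milan, Riga, Oslo]
Visit Kigali; enqueue Sofia → queue [Lagos, Porto, Doha, Milan, Riga, Oslo, Sofia]
Visit Lagos → queue [Porto, Doha, Milan, Riga, Oslo, Sofia]
Visit Porto → queue [Doha, Milan, Riga, Oslo, Sofia]
Visit Doha → queue [Milan, Riga, Oslo, Sofia]
Visit Milan → queue [Riga, Oslo, Sofia]
Visit Riga → queue [Oslo, Sofia]
Visit Oslo → queue [Sofia]
Visit Sofia → queue []

Delhi → Bern → Quito → Accra → Dubai → Lima → Minsk → Seoul → Hanoi → Bogota → Kigali → Lagos → Porto → Doha → Milan → Riga → Oslo → Sofia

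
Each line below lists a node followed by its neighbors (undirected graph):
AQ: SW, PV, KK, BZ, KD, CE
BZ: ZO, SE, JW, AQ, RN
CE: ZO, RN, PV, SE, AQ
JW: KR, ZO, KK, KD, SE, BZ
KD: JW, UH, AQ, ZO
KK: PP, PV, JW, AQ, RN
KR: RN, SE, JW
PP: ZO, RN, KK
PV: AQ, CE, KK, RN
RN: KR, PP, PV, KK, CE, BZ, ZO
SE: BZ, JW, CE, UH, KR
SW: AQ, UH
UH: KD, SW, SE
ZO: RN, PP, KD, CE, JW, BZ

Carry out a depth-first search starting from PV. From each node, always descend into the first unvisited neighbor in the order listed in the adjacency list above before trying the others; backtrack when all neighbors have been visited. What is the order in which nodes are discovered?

PV AQ SW UH KD JW KR RN PP ZO CE SE BZ KK

Visit PV
PV → AQ
AQ → SW
SW → UH
UH → KD
KD → JW
JW → KR
KR → RN
RN → PP
PP → ZO
ZO → CE
CE → SE
SE → BZ
PP → KK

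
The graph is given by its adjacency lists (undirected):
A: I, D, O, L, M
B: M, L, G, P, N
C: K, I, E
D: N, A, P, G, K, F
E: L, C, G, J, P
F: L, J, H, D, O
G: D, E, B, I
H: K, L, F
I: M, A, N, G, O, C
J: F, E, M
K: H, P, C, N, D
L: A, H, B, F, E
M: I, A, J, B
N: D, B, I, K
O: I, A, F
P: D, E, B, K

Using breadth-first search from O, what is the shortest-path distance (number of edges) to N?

2

Level 0: O
Level 1: A, F, I
Level 2: C, D, G, H, J, L, M, N
Level 3: B, E, K, P
N first appears at level 2.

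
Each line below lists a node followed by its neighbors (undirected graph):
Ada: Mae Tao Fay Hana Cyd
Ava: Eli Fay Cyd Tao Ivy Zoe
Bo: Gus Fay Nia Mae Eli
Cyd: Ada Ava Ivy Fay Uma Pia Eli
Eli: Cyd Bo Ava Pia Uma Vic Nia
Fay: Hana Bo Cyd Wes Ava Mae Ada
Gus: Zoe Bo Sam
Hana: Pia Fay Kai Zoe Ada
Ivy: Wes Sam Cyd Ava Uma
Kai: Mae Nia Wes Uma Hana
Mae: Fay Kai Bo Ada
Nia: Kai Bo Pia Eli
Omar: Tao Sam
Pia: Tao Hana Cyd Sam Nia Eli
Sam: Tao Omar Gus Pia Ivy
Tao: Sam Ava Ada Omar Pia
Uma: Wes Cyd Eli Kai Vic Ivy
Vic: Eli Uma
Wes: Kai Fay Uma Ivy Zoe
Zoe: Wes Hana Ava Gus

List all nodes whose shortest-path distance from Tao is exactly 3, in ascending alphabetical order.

Level 0: Tao
Level 1: Ada, Ava, Omar, Pia, Sam
Level 2: Cyd, Eli, Fay, Gus, Hana, Ivy, Mae, Nia, Zoe
Level 3: Bo, Kai, Uma, Vic, Wes

Bo, Kai, Uma, Vic, Wes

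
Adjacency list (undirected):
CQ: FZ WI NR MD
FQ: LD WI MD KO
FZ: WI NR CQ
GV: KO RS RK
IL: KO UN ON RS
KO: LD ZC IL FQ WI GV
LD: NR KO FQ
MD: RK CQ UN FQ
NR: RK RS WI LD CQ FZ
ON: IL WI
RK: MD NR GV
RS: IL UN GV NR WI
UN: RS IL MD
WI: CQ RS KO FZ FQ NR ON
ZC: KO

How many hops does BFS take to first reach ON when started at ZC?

Level 0: ZC
Level 1: KO
Level 2: FQ, GV, IL, LD, WI
Level 3: CQ, FZ, MD, NR, ON, RK, RS, UN
ON first appears at level 3.

3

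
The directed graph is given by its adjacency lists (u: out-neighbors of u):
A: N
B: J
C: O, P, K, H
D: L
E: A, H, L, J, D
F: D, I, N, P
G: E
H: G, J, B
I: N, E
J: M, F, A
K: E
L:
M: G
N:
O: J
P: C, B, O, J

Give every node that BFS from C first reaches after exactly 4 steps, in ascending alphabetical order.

I, N

Level 0: C
Level 1: H, K, O, P
Level 2: B, E, G, J
Level 3: A, D, F, L, M
Level 4: I, N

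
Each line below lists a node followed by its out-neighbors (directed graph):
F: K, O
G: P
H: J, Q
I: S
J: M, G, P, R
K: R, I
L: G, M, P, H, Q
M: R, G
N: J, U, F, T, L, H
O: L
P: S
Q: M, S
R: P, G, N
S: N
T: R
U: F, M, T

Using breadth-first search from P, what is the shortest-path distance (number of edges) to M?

4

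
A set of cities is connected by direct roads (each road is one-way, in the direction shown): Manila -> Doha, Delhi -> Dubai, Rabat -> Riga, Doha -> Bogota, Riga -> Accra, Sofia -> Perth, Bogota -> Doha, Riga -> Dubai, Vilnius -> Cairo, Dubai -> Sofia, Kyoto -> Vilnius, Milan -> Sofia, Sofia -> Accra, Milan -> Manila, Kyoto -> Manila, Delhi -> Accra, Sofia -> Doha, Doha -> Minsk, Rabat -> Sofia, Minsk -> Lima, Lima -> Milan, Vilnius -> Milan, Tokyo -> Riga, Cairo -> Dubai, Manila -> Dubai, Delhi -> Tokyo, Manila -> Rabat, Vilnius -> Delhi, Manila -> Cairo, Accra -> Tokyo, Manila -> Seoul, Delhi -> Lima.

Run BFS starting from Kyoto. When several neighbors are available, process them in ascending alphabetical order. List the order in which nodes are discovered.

Kyoto → Manila → Vilnius → Cairo → Doha → Dubai → Rabat → Seoul → Delhi → Milan → Bogota → Minsk → Sofia → Riga → Accra → Lima → Tokyo → Perth

Visit Kyoto; enqueue Manila, Vilnius → queue [Manila, Vilnius]
Visit Manila; enqueue Cairo, Doha, Dubai, Rabat, Seoul → queue [Vilnius, Cairo, Doha, Dubai, Rabat, Seoul]
Visit Vilnius; enqueue Delhi, Milan → queue [Cairo, Doha, Dubai, Rabat, Seoul, Delhi, Milan]
Visit Cairo → queue [Doha, Dubai, Rabat, Seoul, Delhi, Milan]
Visit Doha; enqueue Bogota, Minsk → queue [Dubai, Rabat, Seoul, Delhi, Milan, Bogota, Minsk]
Visit Dubai; enqueue Sofia → queue [Rabat, Seoul, Delhi, Milan, Bogota, Minsk, Sofia]
Visit Rabat; enqueue Riga → queue [Seoul, Delhi, Milan, Bogota, Minsk, Sofia, Riga]
Visit Seoul → queue [Delhi, Milan, Bogota, Minsk, Sofia, Riga]
Visit Delhi; enqueue Accra, Lima, Tokyo → queue [Milan, Bogota, Minsk, Sofia, Riga, Accra, Lima, Tokyo]
Visit Milan → queue [Bogota, Minsk, Sofia, Riga, Accra, Lima, Tokyo]
Visit Bogota → queue [Minsk, Sofia, Riga, Accra, Lima, Tokyo]
Visit Minsk → queue [Sofia, Riga, Accra, Lima, Tokyo]
Visit Sofia; enqueue Perth → queue [Riga, Accra, Lima, Tokyo, Perth]
Visit Riga → queue [Accra, Lima, Tokyo, Perth]
Visit Accra → queue [Lima, Tokyo, Perth]
Visit Lima → queue [Tokyo, Perth]
Visit Tokyo → queue [Perth]
Visit Perth → queue []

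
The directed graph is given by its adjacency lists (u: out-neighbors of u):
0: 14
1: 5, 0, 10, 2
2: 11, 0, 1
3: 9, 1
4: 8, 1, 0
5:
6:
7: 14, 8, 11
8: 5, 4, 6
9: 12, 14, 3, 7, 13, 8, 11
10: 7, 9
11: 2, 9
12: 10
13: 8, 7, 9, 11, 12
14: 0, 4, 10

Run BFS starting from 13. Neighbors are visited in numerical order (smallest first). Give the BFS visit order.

Visit 13; enqueue 7, 8, 9, 11, 12 → queue [7, 8, 9, 11, 12]
Visit 7; enqueue 14 → queue [8, 9, 11, 12, 14]
Visit 8; enqueue 4, 5, 6 → queue [9, 11, 12, 14, 4, 5, 6]
Visit 9; enqueue 3 → queue [11, 12, 14, 4, 5, 6, 3]
Visit 11; enqueue 2 → queue [12, 14, 4, 5, 6, 3, 2]
Visit 12; enqueue 10 → queue [14, 4, 5, 6, 3, 2, 10]
Visit 14; enqueue 0 → queue [4, 5, 6, 3, 2, 10, 0]
Visit 4; enqueue 1 → queue [5, 6, 3, 2, 10, 0, 1]
Visit 5 → queue [6, 3, 2, 10, 0, 1]
Visit 6 → queue [3, 2, 10, 0, 1]
Visit 3 → queue [2, 10, 0, 1]
Visit 2 → queue [10, 0, 1]
Visit 10 → queue [0, 1]
Visit 0 → queue [1]
Visit 1 → queue []

13, 7, 8, 9, 11, 12, 14, 4, 5, 6, 3, 2, 10, 0, 1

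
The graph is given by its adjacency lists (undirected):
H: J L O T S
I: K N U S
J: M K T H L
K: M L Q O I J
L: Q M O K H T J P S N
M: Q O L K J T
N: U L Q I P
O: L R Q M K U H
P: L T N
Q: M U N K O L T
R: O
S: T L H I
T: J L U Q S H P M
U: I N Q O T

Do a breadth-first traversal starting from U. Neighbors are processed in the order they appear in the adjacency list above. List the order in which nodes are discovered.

Visit U; enqueue I, N, Q, O, T → queue [I, N, Q, O, T]
Visit I; enqueue K, S → queue [N, Q, O, T, K, S]
Visit N; enqueue L, P → queue [Q, O, T, K, S, L, P]
Visit Q; enqueue M → queue [O, T, K, S, L, P, M]
Visit O; enqueue R, H → queue [T, K, S, L, P, M, R, H]
Visit T; enqueue J → queue [K, S, L, P, M, R, H, J]
Visit K → queue [S, L, P, M, R, H, J]
Visit S → queue [L, P, M, R, H, J]
Visit L → queue [P, M, R, H, J]
Visit P → queue [M, R, H, J]
Visit M → queue [R, H, J]
Visit R → queue [H, J]
Visit H → queue [J]
Visit J → queue []

U → I → N → Q → O → T → K → S → L → P → M → R → H → J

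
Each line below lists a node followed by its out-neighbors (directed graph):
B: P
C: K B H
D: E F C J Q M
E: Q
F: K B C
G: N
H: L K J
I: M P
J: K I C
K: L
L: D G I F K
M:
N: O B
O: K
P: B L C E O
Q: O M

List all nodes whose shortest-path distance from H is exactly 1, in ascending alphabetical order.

Level 0: H
Level 1: J, K, L
Level 2: C, D, F, G, I
Level 3: B, E, M, N, P, Q
Level 4: O

J, K, L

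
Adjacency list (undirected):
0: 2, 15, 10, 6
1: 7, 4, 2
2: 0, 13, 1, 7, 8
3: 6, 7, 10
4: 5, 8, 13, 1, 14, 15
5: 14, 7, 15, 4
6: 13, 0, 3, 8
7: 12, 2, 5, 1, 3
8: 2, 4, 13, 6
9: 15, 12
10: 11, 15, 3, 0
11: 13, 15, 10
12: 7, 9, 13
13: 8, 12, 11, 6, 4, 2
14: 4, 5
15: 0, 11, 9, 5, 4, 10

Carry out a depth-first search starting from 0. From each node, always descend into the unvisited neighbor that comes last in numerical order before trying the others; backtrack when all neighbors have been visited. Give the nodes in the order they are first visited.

0 -> 15 -> 11 -> 13 -> 12 -> 9 -> 7 -> 5 -> 14 -> 4 -> 8 -> 6 -> 3 -> 10 -> 2 -> 1

Visit 0
0 → 15
15 → 11
11 → 13
13 → 12
12 → 9
12 → 7
7 → 5
5 → 14
14 → 4
4 → 8
8 → 6
6 → 3
3 → 10
8 → 2
2 → 1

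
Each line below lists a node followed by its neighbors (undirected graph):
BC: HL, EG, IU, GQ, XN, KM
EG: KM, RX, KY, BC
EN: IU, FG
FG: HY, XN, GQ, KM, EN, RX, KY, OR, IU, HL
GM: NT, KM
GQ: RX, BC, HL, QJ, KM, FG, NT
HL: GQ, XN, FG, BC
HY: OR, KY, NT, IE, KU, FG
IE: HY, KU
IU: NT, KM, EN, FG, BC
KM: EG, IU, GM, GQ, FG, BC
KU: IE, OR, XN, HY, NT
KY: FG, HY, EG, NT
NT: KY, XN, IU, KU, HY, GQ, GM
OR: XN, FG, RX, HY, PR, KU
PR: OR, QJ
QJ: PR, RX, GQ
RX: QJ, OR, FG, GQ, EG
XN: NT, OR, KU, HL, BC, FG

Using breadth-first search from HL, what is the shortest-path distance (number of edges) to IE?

3

Level 0: HL
Level 1: BC, FG, GQ, XN
Level 2: EG, EN, HY, IU, KM, KU, KY, NT, OR, QJ, RX
Level 3: GM, IE, PR
IE first appears at level 3.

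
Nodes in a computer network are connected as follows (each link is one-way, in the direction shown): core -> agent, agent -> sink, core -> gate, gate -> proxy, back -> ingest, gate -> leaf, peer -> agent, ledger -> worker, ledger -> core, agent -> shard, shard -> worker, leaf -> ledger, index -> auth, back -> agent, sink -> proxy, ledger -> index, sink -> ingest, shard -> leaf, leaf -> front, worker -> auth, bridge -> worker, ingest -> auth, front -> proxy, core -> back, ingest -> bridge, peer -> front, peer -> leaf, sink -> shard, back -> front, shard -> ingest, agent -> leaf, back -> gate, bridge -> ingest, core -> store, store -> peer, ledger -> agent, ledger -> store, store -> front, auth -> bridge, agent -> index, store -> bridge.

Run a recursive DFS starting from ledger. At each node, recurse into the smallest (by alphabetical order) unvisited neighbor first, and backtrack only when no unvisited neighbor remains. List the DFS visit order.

Visit ledger
ledger → agent
agent → index
index → auth
auth → bridge
bridge → ingest
bridge → worker
agent → leaf
leaf → front
front → proxy
agent → shard
agent → sink
ledger → core
core → back
back → gate
core → store
store → peer

ledger -> agent -> index -> auth -> bridge -> ingest -> worker -> leaf -> front -> proxy -> shard -> sink -> core -> back -> gate -> store -> peer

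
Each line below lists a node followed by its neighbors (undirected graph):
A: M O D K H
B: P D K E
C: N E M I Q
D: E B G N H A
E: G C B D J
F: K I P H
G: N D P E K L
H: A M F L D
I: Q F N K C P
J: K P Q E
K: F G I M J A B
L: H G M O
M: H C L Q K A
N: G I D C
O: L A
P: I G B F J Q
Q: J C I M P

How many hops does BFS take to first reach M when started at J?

2

Level 0: J
Level 1: E, K, P, Q
Level 2: A, B, C, D, F, G, I, M
Level 3: H, L, N, O
M first appears at level 2.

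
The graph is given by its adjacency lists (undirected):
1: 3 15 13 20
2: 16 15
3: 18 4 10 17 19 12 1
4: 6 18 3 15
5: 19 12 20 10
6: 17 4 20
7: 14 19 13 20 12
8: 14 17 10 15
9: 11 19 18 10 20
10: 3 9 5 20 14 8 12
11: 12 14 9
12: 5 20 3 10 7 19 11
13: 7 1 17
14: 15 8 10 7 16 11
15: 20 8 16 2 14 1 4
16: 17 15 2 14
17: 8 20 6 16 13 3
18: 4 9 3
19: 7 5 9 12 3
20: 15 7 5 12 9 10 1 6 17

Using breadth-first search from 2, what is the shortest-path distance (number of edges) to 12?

Level 0: 2
Level 1: 15, 16
Level 2: 1, 4, 8, 14, 17, 20
Level 3: 3, 5, 6, 7, 9, 10, 11, 12, 13, 18
Level 4: 19
12 first appears at level 3.

3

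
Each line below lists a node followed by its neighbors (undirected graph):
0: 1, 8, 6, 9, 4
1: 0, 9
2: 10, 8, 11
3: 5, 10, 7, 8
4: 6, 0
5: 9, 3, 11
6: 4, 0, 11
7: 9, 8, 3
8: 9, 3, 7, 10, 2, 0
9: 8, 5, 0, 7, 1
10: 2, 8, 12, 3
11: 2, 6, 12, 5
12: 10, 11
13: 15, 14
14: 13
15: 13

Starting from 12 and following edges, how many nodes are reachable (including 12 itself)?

13

BFS from 12 visits: 12, 10, 11, 2, 8, 3, 6, 5, 9, 7, 0, 4, 1
Reachable nodes: 13 of 16 total.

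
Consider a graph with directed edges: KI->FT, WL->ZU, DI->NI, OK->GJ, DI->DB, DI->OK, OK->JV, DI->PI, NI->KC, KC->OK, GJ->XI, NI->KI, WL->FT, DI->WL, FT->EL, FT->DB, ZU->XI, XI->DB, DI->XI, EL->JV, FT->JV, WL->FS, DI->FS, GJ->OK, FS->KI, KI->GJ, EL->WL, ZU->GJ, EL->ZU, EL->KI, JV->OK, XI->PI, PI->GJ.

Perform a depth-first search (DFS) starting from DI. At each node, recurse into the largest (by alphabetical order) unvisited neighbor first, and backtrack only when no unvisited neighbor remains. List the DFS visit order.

Visit DI
DI → XI
XI → PI
PI → GJ
GJ → OK
OK → JV
XI → DB
DI → WL
WL → ZU
WL → FT
FT → EL
EL → KI
WL → FS
DI → NI
NI → KC

DI, XI, PI, GJ, OK, JV, DB, WL, ZU, FT, EL, KI, FS, NI, KC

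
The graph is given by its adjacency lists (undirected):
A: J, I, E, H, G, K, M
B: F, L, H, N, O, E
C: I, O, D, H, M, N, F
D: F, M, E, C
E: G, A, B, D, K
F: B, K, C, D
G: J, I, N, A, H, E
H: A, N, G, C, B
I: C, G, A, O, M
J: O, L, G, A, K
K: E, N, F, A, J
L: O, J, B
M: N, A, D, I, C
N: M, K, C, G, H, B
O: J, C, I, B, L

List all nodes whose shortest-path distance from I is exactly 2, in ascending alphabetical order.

B, D, E, F, H, J, K, L, N

Level 0: I
Level 1: A, C, G, M, O
Level 2: B, D, E, F, H, J, K, L, N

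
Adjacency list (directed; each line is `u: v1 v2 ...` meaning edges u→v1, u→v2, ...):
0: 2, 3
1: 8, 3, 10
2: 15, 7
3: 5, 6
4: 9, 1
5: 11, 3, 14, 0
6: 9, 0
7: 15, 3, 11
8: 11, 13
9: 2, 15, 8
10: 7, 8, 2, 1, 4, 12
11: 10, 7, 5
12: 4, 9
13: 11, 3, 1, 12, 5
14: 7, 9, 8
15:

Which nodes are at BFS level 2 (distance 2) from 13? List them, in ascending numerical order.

Level 0: 13
Level 1: 1, 3, 5, 11, 12
Level 2: 0, 4, 6, 7, 8, 9, 10, 14
Level 3: 2, 15

0, 4, 6, 7, 8, 9, 10, 14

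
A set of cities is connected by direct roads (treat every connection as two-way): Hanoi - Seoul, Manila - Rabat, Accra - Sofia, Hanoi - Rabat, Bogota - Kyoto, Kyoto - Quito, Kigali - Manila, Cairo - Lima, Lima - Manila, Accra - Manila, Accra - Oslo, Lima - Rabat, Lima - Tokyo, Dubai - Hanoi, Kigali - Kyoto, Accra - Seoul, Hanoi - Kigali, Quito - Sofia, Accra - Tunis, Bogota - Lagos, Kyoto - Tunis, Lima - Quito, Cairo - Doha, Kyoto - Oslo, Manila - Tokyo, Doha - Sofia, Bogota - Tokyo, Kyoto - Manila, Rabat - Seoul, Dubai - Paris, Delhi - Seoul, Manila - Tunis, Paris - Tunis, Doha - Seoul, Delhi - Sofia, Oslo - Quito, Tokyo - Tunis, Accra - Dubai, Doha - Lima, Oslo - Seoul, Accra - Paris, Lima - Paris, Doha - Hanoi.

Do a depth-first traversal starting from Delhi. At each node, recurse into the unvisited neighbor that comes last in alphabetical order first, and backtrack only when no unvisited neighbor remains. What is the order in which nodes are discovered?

Delhi -> Sofia -> Quito -> Oslo -> Seoul -> Rabat -> Manila -> Tunis -> Tokyo -> Lima -> Paris -> Dubai -> Hanoi -> Kigali -> Kyoto -> Bogota -> Lagos -> Doha -> Cairo -> Accra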